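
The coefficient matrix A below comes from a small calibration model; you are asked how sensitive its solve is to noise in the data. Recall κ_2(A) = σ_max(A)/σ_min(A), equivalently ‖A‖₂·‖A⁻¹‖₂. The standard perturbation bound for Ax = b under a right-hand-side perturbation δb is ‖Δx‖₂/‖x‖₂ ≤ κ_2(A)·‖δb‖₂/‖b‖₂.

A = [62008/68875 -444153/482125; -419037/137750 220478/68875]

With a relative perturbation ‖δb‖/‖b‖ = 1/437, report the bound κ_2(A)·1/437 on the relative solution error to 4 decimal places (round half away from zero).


AᵀA = [305555161/30360100 -22457637/2125207; -22457637/2125207 4126702021/371911225]; tr = 37430453/1768900, det = 279841/44222500
solving λ² − 37430453/1768900·λ + 279841/44222500 = 0 gives λ = 529/25, 529/1768900
so κ_2 = √((529/25) / (529/1768900)) = 266.0000
κ_2(A)·‖δb‖/‖b‖ = 0.6087

0.6087


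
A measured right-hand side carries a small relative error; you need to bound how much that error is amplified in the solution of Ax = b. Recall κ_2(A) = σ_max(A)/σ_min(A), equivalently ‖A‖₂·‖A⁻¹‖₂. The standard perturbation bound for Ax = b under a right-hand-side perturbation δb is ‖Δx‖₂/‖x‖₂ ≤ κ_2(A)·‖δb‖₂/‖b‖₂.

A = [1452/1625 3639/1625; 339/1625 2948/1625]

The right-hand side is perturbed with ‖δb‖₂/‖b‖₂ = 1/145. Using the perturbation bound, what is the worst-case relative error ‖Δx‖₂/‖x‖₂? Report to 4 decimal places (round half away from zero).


AᵀA = [88929/105625 251328/105625; 251328/105625 877321/105625]; tr = 1546/169, det = 225/169
eigenvalues of AᵀA: λ = (tr ± √(tr²−4·det))/2 = 9, 25/169
κ_2(A) = √(λ_max/λ_min) = √(9 / (25/169)) = 7.8000
κ_2(A)·‖δb‖/‖b‖ = 0.0538

0.0538


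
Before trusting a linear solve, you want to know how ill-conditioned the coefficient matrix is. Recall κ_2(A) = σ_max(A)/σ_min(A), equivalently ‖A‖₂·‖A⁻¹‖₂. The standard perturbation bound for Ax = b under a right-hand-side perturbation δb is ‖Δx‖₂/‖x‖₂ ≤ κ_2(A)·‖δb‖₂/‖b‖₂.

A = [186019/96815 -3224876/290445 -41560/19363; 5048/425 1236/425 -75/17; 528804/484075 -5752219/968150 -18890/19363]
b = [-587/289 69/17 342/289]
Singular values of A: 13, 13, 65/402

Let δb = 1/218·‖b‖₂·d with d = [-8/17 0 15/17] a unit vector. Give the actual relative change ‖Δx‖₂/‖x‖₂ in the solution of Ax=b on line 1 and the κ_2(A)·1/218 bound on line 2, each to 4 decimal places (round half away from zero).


σ_max = 13, σ_min = 65/402
κ = σ_max/σ_min = 13/(65/402) = 80.4000
perturbation bound = 80.4000·1/218 = 0.3688
solve Ax = b  →  x = [4.8362 -1.1702 11.3290]
‖b‖ = 4.6904, ‖x‖ = 12.3735
Δx = A⁻¹·δb where δb = 1/218·4.6904·d; ‖Δx‖ = 0.1331
realised ‖Δx‖/‖x‖ = 0.0108
tightness: 0.0108 against a bound of 0.3688 (unrounded ratio ≈ 0.0292)

0.0108
0.3688


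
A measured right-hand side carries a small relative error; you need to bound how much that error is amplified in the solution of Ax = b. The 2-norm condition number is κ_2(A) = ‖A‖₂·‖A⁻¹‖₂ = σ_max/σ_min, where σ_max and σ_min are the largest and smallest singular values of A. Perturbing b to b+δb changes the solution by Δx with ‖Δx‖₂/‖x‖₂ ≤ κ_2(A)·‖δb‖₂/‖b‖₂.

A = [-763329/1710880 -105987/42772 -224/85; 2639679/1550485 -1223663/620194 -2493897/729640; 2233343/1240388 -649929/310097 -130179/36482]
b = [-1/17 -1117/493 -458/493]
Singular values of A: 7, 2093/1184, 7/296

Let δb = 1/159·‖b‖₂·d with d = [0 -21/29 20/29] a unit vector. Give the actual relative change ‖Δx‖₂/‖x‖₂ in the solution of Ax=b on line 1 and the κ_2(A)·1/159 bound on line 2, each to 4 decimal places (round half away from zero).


σ_max = 7, σ_min = 7/296
κ = σ_max/σ_min = 7/(7/296) = 296.0000
bound on ‖Δx‖/‖x‖: κ·ε = 296.0000·1/159 = 1.8616
solve Ax = b  →  x = [15.3395 -29.9637 25.6000]
‖b‖₂ = 2.4495 and ‖x‖₂ = 42.2905
Δx = A⁻¹·δb where δb = 1/159·2.4495·d; ‖Δx‖ = 0.6514
dividing the unrounded norms, ‖Δx‖/‖x‖ = 0.0154
so the bound overstates the realised error by a factor of ≈ 120.8551 (computed from the unrounded values)

0.0154
1.8616


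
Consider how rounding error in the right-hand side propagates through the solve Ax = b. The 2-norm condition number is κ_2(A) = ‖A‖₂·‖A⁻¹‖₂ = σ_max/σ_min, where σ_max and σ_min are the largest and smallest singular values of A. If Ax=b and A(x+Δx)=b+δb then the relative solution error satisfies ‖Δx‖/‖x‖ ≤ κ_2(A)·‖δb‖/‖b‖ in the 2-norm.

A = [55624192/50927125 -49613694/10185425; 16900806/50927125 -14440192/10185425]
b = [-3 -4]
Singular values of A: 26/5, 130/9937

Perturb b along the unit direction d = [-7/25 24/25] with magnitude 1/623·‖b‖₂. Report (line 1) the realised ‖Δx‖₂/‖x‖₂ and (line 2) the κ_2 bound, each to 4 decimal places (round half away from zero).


0.0027
0.6380

from the listed singular values, σ₁ = 26/5, σ_n = 130/9937
κ_2(A) = (26/5) / (130/9937) = 397.4800
bound on ‖Δx‖/‖x‖: κ·ε = 397.4800·1/623 = 0.6380
solve Ax = b  →  x = [-223.8912 -49.5871]
2-norm of b is 5.0000; of x, 229.3167
δb = ε·‖b‖·d = [-0.0022 0.0077]; solving A·Δx = δb gives ‖Δx‖ = 0.6135
relative error = 0.0027
so the bound overstates the realised error by a factor of ≈ 238.4893 (computed from the unrounded values)


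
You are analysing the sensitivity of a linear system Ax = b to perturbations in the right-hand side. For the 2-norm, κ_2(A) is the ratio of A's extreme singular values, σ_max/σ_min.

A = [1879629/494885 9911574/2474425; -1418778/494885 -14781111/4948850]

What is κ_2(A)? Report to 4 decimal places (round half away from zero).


341.3000

AᵀA = [221837447637/9796446529 1164625579089/48982232645; 1164625579089/48982232645 24457537560969/979644652900]; tr = 55459313109/1164856900, det = 22667121/1164856900
λ_max, λ_min = (55459313109/1164856900 ± √3075629794712899306281/1356891597477610000)/2 = 4761/100, 4761/11648569
κ_2(A) = √(λ_max/λ_min) = √((4761/100) / (4761/11648569)) = 341.3000


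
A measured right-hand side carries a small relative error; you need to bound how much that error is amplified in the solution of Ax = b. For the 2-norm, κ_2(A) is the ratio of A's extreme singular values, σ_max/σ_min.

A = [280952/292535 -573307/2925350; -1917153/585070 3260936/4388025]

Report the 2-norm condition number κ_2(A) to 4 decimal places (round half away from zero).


form AᵀA = [159648469225/13692276196 -8979904640/3423069049; -8979904640/3423069049 72788708209/123230485764] with trace 449025857/36653922 and determinant 1500625/293231376
eigenvalues of AᵀA: λ = (tr ± √(tr²−4·det))/2 = 49/4, 30625/73307844
κ_2(A) = √(λ_max/λ_min) = √((49/4) / (30625/73307844)) = 171.2400

171.2400


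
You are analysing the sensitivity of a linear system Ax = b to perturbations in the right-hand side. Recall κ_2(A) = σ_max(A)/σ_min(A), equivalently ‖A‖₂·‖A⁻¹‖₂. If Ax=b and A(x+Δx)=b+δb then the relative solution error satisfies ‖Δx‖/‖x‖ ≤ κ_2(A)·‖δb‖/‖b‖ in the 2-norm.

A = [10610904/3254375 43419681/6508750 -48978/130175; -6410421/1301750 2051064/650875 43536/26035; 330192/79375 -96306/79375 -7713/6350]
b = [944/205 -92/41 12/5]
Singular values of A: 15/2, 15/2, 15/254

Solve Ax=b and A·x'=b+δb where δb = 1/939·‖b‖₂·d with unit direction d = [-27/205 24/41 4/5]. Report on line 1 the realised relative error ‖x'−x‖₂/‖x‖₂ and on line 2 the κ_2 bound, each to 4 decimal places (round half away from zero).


σ_max = 15/2, σ_min = 15/254
condition number: (15/2) ÷ (15/254) = 127.0000
κ_2(A)·‖δb‖/‖b‖ = 0.1353
solve Ax = b  →  x = [0.6409 0.3686 -0.1493]
‖b‖₂ = 5.6569 and ‖x‖₂ = 0.7542
δb = ε·‖b‖·d = [-0.0008 0.0035 0.0048]; solving A·Δx = δb gives ‖Δx‖ = 0.1020
relative error = 0.1353
realised/bound = 1 exactly: the bound is attained for this b and d

0.1353
0.1353


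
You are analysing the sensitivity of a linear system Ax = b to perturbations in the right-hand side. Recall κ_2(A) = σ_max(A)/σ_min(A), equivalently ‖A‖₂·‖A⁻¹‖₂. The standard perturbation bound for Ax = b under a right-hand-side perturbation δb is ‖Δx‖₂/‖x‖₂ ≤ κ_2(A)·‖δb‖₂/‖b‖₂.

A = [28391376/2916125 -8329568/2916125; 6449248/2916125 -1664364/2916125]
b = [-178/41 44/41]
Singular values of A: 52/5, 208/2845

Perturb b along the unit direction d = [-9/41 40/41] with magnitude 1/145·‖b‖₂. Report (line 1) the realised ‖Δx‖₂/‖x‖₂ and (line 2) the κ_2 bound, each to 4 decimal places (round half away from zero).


0.0154
0.9810

largest singular value 52/5, smallest 208/2845
condition number: (52/5) ÷ (208/2845) = 142.2500
worst-case relative error ≤ 142.2500 × 1/145 = 0.9810
solve Ax = b  →  x = [7.2904 26.3692]
2-norm of b is 4.4721; of x, 27.3585
Δx = A⁻¹·δb where δb = 1/145·4.4721·d; ‖Δx‖ = 0.4219
realised ‖Δx‖/‖x‖ = 0.0154
realised/bound (from unrounded values) ≈ 0.0157


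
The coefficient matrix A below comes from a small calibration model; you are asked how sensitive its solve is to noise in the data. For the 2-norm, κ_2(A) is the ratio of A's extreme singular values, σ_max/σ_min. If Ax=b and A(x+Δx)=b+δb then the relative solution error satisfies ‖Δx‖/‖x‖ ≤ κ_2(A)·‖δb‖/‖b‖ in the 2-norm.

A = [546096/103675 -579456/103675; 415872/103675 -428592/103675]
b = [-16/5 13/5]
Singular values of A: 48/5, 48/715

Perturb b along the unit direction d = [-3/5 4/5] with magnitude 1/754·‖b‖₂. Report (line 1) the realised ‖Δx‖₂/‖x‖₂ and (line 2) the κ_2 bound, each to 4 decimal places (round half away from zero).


σ_max = 48/5, σ_min = 48/715
κ_2(A) = (48/5) / (48/715) = 143.0000
κ_2(A)·‖δb‖/‖b‖ = 0.1897
solve Ax = b  →  x = [43.0747 41.1674]
‖b‖₂ = 4.1231 and ‖x‖₂ = 59.5834
Δx = A⁻¹·δb where δb = 1/754·4.1231·d; ‖Δx‖ = 0.0815
dividing the unrounded norms, ‖Δx‖/‖x‖ = 0.0014
tightness: 0.0014 against a bound of 0.1897 (unrounded ratio ≈ 0.0072)

0.0014
0.1897


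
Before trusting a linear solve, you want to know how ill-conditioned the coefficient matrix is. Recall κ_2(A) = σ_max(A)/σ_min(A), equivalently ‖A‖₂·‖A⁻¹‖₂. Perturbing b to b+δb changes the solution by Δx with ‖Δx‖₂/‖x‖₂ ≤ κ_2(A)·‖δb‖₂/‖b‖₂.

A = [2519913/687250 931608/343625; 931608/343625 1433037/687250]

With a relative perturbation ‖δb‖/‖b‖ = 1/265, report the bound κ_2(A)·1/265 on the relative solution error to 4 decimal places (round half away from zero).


form AᵀA = [392861415609/18892502500 73651996872/4723125625; 73651996872/4723125625 221006756241/18892502500] with trace 12277363437/377850050 and determinant 10556001/120912016
eigenvalues of AᵀA: λ = (tr ± √(tr²−4·det))/2 = 3249/100, 81225/30228004
σ_max=√(3249/100)=(57/10), σ_min=√(81225/30228004)=(285/5498) → κ = 109.9600
perturbation bound = 109.9600·1/265 = 0.4149

0.4149


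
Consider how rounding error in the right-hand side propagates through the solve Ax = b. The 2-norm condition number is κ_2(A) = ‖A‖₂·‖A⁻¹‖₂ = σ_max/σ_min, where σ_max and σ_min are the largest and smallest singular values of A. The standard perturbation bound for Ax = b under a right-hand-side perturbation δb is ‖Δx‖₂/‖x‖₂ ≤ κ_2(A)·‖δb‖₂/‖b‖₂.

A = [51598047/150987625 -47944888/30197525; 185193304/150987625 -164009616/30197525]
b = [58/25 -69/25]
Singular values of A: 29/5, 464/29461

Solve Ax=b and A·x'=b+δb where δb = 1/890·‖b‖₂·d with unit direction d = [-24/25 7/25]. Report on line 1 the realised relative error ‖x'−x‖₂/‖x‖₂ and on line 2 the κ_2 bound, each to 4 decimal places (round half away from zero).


0.0014
0.4138

largest singular value 29/5, smallest 464/29461
κ = σ_max/σ_min = (29/5)/(464/29461) = 368.2625
bound on ‖Δx‖/‖x‖: κ·ε = 368.2625·1/890 = 0.4138
solve Ax = b  →  x = [-185.9104 -41.4764]
2-norm of b is 3.6056; of x, 190.4809
re-solving with b+δb shifts x by Δx of norm 0.2572
relative error = 0.0014
realised/bound (from unrounded values) ≈ 0.0033


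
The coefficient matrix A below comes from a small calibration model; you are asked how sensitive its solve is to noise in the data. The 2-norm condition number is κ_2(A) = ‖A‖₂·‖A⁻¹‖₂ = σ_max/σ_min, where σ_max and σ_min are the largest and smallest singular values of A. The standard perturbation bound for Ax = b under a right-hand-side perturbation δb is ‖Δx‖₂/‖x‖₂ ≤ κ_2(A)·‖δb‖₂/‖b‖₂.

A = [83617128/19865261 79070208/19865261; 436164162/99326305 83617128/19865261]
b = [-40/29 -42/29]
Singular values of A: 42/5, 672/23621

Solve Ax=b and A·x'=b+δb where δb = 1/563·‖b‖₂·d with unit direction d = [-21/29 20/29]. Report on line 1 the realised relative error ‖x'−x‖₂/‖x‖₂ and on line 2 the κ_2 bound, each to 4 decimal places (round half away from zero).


largest singular value 42/5, smallest 672/23621
condition number: (42/5) ÷ (672/23621) = 295.2625
worst-case relative error ≤ 295.2625 × 1/563 = 0.5244
solve Ax = b  →  x = [-0.1724 -0.1642]
2-norm of b is 2.0000; of x, 0.2381
re-solving with b+δb shifts x by Δx of norm 0.1249
dividing the unrounded norms, ‖Δx‖/‖x‖ = 0.5244
realised/bound = 1 exactly: the bound is attained for this b and d

0.5244
0.5244


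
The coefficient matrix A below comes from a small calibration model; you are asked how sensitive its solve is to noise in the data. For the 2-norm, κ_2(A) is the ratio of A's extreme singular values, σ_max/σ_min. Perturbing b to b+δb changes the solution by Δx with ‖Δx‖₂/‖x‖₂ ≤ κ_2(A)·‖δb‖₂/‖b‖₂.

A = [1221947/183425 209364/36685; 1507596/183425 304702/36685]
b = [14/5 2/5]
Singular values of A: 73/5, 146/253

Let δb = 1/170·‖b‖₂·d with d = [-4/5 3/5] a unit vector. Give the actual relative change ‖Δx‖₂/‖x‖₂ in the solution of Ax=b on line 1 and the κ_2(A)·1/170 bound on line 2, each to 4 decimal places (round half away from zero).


0.0083
0.1488

largest singular value 73/5, smallest 146/253
κ = σ_max/σ_min = (73/5)/(146/253) = 25.3000
κ_2(A)·‖δb‖/‖b‖ = 0.1488
solve Ax = b  →  x = [2.4894 -2.4152]
‖b‖₂ = 2.8284 and ‖x‖₂ = 3.4685
with δb = [-0.0133 0.0100], A·Δx = δb → ‖Δx‖ = 0.0288
dividing the unrounded norms, ‖Δx‖/‖x‖ = 0.0083
tightness: 0.0083 against a bound of 0.1488 (unrounded ratio ≈ 0.0559)


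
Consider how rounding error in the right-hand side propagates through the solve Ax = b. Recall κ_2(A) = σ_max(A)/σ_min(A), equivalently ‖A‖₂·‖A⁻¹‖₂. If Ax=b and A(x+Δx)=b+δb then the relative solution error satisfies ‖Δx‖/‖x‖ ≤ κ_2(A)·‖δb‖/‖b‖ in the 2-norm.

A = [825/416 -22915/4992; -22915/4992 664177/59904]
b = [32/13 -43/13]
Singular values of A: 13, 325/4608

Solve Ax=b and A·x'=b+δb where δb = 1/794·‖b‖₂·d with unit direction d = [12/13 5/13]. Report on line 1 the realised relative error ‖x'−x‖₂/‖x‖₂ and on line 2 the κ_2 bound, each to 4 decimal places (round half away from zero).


σ_max = 13, σ_min = 325/4608
κ_2(A) = 13 / (325/4608) = 184.3200
worst-case relative error ≤ 184.3200 × 1/794 = 0.2321
solve Ax = b  →  x = [13.2062 5.1692]
‖b‖₂ = 4.1231 and ‖x‖₂ = 14.1818
δb = ε·‖b‖·d = [0.0048 0.0020]; solving A·Δx = δb gives ‖Δx‖ = 0.0736
realised ‖Δx‖/‖x‖ = 0.0052
realised/bound (from unrounded values) ≈ 0.0224

0.0052
0.2321


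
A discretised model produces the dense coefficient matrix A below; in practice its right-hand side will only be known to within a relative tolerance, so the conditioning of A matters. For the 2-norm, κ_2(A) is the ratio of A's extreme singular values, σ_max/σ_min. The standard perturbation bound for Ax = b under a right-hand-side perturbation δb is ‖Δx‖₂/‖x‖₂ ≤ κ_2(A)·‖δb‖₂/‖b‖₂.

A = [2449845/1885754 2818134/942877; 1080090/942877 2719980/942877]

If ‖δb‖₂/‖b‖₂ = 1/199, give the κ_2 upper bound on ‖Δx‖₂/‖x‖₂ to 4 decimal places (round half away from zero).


0.3142

AᵀA = [12685039425/4228380676 7597882215/1057095169; 7597882215/1057095169 18240392916/1057095169]; tr = 506784681/25020004, det = 656100/6255001
λ_max, λ_min = (506784681/25020004 ± √256568062902281361/626000600160016)/2 = 81/4, 32400/6255001
κ = σ_max/σ_min = (9/2)/(180/2501) = 62.5250
worst-case relative error ≤ 62.5250 × 1/199 = 0.3142


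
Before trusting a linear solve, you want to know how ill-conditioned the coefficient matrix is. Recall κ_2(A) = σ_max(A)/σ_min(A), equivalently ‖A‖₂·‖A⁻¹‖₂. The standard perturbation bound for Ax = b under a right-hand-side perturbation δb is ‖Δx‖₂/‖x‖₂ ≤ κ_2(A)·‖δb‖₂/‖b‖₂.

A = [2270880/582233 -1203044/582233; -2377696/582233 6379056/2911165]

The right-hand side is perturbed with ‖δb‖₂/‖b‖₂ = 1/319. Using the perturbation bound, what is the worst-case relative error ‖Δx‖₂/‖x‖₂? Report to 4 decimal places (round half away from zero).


M = AᵀA = [12854142976/403085929 -34277406336/2015429645; -34277406336/2015429645 91409306896/10077148225]. tr(M)=1428245264/34869025, det(M)=16384/1394761
solving λ² − 1428245264/34869025·λ + 16384/1394761 = 0 gives λ = 1024/25, 400/1394761
σ_max=√(1024/25)=(32/5), σ_min=√(400/1394761)=(20/1181) → κ = 377.9200
perturbation bound = 377.9200·1/319 = 1.1847

1.1847


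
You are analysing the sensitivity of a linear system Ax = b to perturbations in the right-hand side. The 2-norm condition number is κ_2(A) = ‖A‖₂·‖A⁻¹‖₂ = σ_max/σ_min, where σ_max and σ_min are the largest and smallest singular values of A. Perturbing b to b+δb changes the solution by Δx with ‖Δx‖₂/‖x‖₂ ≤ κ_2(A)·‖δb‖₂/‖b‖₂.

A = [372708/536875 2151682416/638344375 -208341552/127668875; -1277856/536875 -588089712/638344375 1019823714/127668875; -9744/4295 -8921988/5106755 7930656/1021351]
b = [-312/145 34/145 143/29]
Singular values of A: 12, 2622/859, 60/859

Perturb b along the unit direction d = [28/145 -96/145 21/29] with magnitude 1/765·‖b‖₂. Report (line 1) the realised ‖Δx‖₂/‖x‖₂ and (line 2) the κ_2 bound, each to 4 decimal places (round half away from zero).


0.0023
0.2246

from the listed singular values, σ₁ = 12, σ_n = 60/859
κ_2(A) = 12 / (60/859) = 171.8000
worst-case relative error ≤ 171.8000 × 1/765 = 0.2246
solve Ax = b  →  x = [41.1387 -3.3493 11.9010]
2-norm of b is 5.3852; of x, 42.9563
Δx = A⁻¹·δb where δb = 1/765·5.3852·d; ‖Δx‖ = 0.1008
realised ‖Δx‖/‖x‖ = 0.0023
so the bound overstates the realised error by a factor of ≈ 95.7214 (computed from the unrounded values)


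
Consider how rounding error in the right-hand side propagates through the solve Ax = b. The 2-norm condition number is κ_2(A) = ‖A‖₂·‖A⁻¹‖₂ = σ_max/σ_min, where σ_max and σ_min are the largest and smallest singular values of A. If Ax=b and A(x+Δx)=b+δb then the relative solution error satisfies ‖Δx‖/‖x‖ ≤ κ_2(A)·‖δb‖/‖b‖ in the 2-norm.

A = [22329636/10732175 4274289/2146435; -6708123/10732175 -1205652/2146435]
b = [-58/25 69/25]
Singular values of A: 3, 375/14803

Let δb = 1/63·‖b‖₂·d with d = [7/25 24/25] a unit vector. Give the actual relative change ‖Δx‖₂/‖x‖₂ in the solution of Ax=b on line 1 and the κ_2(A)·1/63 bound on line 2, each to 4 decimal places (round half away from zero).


largest singular value 3, smallest 375/14803
κ = σ_max/σ_min = 3/(375/14803) = 118.4240
worst-case relative error ≤ 118.4240 × 1/63 = 1.8797
solve Ax = b  →  x = [-55.1720 56.4806]
‖b‖ = 3.6056, ‖x‖ = 78.9557
with δb = [0.0160 0.0549], A·Δx = δb → ‖Δx‖ = 2.2592
realised ‖Δx‖/‖x‖ = 0.0286
realised/bound (from unrounded values) ≈ 0.0152

0.0286
1.8797


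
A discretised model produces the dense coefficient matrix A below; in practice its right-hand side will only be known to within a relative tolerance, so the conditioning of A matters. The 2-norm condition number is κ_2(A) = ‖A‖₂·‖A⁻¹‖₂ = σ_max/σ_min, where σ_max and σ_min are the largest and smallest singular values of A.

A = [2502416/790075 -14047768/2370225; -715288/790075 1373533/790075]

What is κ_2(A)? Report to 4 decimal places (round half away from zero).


348.5625

AᵀA = [637526848/58749977 -3585955240/176249931; -3585955240/176249931 20171211473/528749793]; tr = 1524056065/31102929, det = 614656/31102929
eigenvalues of AᵀA: λ = (tr ± √(tr²−4·det))/2 = 49, 12544/31102929
κ = σ_max/σ_min = 7/(112/5577) = 348.5625


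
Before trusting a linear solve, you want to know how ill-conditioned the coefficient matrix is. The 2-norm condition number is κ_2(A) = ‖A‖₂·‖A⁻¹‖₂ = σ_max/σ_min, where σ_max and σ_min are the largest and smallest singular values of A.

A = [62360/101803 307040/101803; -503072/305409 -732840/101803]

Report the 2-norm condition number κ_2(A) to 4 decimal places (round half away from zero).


114.6000

AᵀA = [1704617536/551921049 840458240/61324561; 840458240/61324561 3735668800/61324561]; tr = 21014656/328329, det = 102400/328329
char-poly roots: 64 and 1600/328329
κ = σ_max/σ_min = 8/(40/573) = 114.6000


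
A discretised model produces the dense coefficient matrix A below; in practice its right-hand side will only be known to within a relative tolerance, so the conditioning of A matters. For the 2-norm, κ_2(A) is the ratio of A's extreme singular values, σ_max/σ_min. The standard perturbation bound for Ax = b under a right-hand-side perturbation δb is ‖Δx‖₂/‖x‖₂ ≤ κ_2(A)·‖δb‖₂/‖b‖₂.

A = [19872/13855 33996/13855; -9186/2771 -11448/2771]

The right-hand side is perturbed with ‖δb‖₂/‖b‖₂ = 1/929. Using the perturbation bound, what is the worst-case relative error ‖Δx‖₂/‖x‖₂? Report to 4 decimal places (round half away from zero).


0.0175

AᵀA = [8665956/664225 11434608/664225; 11434608/664225 15336144/664225]; tr = 960084/26569, det = 129600/26569
λ_max, λ_min = (960084/26569 ± √907987917456/705911761)/2 = 36, 3600/26569
σ_max=√36=6, σ_min=√(3600/26569)=(60/163) → κ = 16.3000
bound on ‖Δx‖/‖x‖: κ·ε = 16.3000·1/929 = 0.0175


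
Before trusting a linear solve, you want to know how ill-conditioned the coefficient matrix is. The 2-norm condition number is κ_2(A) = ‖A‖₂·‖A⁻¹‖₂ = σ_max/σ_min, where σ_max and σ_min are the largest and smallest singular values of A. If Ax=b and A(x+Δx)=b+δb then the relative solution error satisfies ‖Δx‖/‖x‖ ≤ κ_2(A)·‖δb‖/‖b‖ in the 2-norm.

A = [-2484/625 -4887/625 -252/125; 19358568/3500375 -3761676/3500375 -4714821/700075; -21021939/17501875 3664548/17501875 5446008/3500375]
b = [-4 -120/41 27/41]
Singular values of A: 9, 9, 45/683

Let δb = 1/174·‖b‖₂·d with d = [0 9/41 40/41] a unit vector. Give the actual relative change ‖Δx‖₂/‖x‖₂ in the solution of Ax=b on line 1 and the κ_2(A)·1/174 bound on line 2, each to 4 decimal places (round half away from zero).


largest singular value 9, smallest 45/683
κ = σ_max/σ_min = 9/(45/683) = 136.6000
κ_2(A)·‖δb‖/‖b‖ = 0.7851
solve Ax = b  →  x = [-0.0133 0.4267 0.3556]
‖b‖ = 5.0000, ‖x‖ = 0.5556
re-solving with b+δb shifts x by Δx of norm 0.4361
realised ‖Δx‖/‖x‖ = 0.7851
realised/bound = 1 exactly: the bound is attained for this b and d

0.7851
0.7851


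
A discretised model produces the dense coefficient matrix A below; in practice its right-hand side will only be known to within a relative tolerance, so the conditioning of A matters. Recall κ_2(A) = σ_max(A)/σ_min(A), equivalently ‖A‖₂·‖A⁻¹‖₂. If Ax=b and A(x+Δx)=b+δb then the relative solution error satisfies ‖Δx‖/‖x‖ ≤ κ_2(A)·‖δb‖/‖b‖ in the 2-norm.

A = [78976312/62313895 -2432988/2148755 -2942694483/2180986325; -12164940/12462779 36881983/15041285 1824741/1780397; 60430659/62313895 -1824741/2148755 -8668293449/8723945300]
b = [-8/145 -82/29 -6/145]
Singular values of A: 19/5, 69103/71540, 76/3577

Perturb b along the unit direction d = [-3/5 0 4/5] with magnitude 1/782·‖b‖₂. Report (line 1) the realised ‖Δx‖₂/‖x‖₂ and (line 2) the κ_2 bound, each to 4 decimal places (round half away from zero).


0.0797
0.2287

from the listed singular values, σ₁ = 19/5, σ_n = 76/3577
κ = σ_max/σ_min = (19/5)/(76/3577) = 178.8500
bound on ‖Δx‖/‖x‖: κ·ε = 178.8500·1/782 = 0.2287
solve Ax = b  →  x = [-0.7837 -1.8091 0.8229]
‖b‖₂ = 2.8284 and ‖x‖₂ = 2.1364
re-solving with b+δb shifts x by Δx of norm 0.1702
realised ‖Δx‖/‖x‖ = 0.0797
so the bound overstates the realised error by a factor of ≈ 2.8702 (computed from the unrounded values)


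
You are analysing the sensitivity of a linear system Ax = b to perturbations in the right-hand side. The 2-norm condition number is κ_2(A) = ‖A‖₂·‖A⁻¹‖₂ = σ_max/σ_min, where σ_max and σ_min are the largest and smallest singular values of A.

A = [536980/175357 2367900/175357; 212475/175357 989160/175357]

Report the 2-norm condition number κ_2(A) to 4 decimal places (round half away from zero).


246.7500

form AᵀA = [1973332225/181953121 8767377000/181953121; 8767377000/181953121 38966792400/181953121] with trace 24354625/108241 and determinant 90000/108241
λ_max, λ_min = (24354625/108241 ± √593108792130625/11716114081)/2 = 225, 400/108241
κ_2(A) = √(λ_max/λ_min) = √(225 / (400/108241)) = 246.7500


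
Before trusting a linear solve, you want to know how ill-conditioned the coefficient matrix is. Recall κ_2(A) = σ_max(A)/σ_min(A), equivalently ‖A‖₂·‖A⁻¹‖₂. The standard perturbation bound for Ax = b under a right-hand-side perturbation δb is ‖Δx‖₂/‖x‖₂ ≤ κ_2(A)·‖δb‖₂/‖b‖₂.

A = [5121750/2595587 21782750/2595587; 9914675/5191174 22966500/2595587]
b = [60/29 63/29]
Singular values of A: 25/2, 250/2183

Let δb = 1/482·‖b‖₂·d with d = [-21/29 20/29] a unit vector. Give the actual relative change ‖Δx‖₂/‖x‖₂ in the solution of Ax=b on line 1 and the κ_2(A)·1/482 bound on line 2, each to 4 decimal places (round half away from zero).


largest singular value 25/2, smallest 250/2183
condition number: (25/2) ÷ (250/2183) = 109.1500
perturbation bound = 109.1500·1/482 = 0.2265
solve Ax = b  →  x = [0.0527 0.2341]
2-norm of b is 3.0000; of x, 0.2400
δb = ε·‖b‖·d = [-0.0045 0.0043]; solving A·Δx = δb gives ‖Δx‖ = 0.0543
dividing the unrounded norms, ‖Δx‖/‖x‖ = 0.2265
tightness: 0.2265 against a bound of 0.2265; the bound is attained (ratio 1)

0.2265
0.2265


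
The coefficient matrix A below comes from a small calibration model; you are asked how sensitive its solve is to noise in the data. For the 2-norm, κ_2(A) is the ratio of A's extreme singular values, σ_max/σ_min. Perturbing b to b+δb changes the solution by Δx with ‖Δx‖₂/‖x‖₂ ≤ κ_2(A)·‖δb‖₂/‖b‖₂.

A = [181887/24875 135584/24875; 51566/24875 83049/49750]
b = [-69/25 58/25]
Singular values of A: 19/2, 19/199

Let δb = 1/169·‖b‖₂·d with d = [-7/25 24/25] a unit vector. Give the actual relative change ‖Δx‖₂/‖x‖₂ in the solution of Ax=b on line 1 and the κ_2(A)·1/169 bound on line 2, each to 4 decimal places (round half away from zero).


from the listed singular values, σ₁ = 19/2, σ_n = 19/199
condition number: (19/2) ÷ (19/199) = 99.5000
κ_2(A)·‖δb‖/‖b‖ = 0.5888
solve Ax = b  →  x = [-19.0211 25.0105]
‖b‖₂ = 3.6056 and ‖x‖₂ = 31.4218
with δb = [-0.0060 0.0205], A·Δx = δb → ‖Δx‖ = 0.2235
relative error = 0.0071
tightness: 0.0071 against a bound of 0.5888 (unrounded ratio ≈ 0.0121)

0.0071
0.5888


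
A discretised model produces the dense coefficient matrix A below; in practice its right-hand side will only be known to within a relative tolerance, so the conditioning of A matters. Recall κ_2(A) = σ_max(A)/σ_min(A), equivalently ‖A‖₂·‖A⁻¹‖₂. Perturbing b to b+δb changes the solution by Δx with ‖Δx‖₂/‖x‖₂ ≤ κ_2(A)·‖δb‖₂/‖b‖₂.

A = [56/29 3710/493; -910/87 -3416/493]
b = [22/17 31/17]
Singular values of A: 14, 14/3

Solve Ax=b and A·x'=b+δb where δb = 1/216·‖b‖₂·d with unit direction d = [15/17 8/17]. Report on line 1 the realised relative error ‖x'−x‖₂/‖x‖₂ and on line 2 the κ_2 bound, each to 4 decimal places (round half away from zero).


0.0051
0.0139

σ_max = 14, σ_min = 14/3
κ_2(A) = 14 / (14/3) = 3.0000
worst-case relative error ≤ 3.0000 × 1/216 = 0.0139
solve Ax = b  →  x = [-0.3473 0.2611]
2-norm of b is 2.2361; of x, 0.4345
with δb = [0.0091 0.0049], A·Δx = δb → ‖Δx‖ = 0.0022
relative error = 0.0051
so the bound overstates the realised error by a factor of ≈ 2.7203 (computed from the unrounded values)


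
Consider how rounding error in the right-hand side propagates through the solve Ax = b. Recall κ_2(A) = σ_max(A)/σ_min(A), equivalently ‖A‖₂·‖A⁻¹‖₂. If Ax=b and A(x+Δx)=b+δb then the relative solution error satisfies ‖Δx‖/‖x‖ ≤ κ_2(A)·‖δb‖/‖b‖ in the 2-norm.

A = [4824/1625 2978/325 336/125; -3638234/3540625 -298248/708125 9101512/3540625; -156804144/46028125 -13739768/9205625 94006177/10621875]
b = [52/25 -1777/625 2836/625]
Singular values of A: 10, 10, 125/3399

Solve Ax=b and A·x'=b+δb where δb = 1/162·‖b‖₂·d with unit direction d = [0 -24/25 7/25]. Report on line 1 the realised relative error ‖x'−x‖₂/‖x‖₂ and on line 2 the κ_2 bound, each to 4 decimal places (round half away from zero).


0.0089
1.6785

from the listed singular values, σ₁ = 10, σ_n = 125/3399
κ = σ_max/σ_min = 10/(125/3399) = 271.9200
κ_2(A)·‖δb‖/‖b‖ = 1.6785
solve Ax = b  →  x = [96.3203 -40.0251 30.8390]
‖b‖ = 5.7446, ‖x‖ = 108.7688
with δb = [0.0000 -0.0340 0.0099], A·Δx = δb → ‖Δx‖ = 0.9642
relative error = 0.0089
tightness: 0.0089 against a bound of 1.6785 (unrounded ratio ≈ 0.0053)


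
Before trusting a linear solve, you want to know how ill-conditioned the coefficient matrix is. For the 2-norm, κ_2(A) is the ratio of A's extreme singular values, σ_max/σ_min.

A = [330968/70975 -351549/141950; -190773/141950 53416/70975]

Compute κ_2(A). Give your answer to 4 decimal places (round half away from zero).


167.0000

form AᵀA = [759285769/32239684 -101233440/8059921; -101233440/8059921 215999641/32239684] with trace 1687345/55778 and determinant 14641/446224
solving λ² − 1687345/55778·λ + 14641/446224 = 0 gives λ = 121/4, 121/111556
so κ_2 = √((121/4) / (121/111556)) = 167.0000


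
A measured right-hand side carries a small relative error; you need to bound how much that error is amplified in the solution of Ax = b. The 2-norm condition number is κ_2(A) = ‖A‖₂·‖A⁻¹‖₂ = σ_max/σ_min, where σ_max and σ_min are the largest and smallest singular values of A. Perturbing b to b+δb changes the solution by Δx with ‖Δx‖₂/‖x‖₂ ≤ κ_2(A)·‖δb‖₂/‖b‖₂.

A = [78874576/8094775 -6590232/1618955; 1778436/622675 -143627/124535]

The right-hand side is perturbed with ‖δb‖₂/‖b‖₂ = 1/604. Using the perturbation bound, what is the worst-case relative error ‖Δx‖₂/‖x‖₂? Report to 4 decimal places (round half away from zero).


AᵀA = [10809148460176/104840611681 -4503757327740/104840611681; -4503757327740/104840611681 1876696426825/104840611681]; tr = 75064170929/620358649, det = 93702400/620358649
solving λ² − 75064170929/620358649·λ + 93702400/620358649 = 0 gives λ = 121, 774400/620358649
κ_2(A) = √(λ_max/λ_min) = √(121 / (774400/620358649)) = 311.3375
κ_2(A)·‖δb‖/‖b‖ = 0.5155

0.5155


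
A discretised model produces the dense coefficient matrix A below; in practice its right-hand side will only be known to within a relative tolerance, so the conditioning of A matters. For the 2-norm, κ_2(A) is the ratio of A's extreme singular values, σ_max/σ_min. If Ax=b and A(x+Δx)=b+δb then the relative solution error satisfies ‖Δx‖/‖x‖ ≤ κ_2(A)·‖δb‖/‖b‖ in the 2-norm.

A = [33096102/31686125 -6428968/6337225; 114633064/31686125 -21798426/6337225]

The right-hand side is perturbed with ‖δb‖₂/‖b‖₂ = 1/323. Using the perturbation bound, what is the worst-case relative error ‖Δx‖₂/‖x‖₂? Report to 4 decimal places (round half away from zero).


form AᵀA = [22777746127396/1606416828025 -4338550629504/321283365605; -4338550629504/321283365605 826404808996/64256673121] with trace 51650257256/1910127025 and determinant 456976/76405081
char-poly roots: 676/25 and 16900/76405081
κ = σ_max/σ_min = (26/5)/(130/8741) = 349.6400
perturbation bound = 349.6400·1/323 = 1.0825

1.0825


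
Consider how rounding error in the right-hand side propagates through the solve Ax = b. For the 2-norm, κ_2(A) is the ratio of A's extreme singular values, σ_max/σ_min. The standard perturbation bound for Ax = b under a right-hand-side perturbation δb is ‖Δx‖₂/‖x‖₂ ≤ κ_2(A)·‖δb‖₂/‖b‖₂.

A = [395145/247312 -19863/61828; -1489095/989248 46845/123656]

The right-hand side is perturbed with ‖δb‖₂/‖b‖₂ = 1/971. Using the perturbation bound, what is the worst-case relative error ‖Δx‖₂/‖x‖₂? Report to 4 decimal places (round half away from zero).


AᵀA = [5607178425/1163628544 -157606155/145453568; -157606155/145453568 4485861/18181696]; tr = 3506409/692224, det = 164025/11075584
λ_max, λ_min = (3506409/692224 ± √12266518564881/479174066176)/2 = 81/16, 2025/692224
so κ_2 = √((81/16) / (2025/692224)) = 41.6000
κ_2(A)·‖δb‖/‖b‖ = 0.0428

0.0428


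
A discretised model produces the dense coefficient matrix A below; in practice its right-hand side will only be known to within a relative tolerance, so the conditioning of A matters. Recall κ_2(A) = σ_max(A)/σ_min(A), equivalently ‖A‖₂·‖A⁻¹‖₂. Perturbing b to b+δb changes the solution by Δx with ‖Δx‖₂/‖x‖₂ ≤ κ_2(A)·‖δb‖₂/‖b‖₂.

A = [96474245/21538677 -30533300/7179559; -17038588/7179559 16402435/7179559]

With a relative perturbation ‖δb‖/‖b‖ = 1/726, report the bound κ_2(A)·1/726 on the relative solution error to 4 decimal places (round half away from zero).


0.4814

AᵀA = [41246025182089/1605240854361 -13093771838560/535080284787; -13093771838560/535080284787 4156824508025/178360094929]; tr = 93528472954/1908728721, det = 37515625/1908728721
eigenvalues of AᵀA: λ = (tr ± √(tr²−4·det))/2 = 49, 765625/1908728721
σ_max=√49=7, σ_min=√(765625/1908728721)=(875/43689) → κ = 349.5120
worst-case relative error ≤ 349.5120 × 1/726 = 0.4814


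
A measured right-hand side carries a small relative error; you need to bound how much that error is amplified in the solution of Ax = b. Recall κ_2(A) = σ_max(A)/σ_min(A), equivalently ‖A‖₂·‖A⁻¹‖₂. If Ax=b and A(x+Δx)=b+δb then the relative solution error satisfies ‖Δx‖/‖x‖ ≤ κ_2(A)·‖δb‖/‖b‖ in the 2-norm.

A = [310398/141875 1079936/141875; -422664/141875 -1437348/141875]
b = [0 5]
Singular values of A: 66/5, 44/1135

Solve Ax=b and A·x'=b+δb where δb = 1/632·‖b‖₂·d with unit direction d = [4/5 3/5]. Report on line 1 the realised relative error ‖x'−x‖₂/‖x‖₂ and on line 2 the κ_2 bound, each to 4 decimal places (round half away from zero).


0.0026
0.5388

σ_max = 66/5, σ_min = 44/1135
κ_2(A) = (66/5) / (44/1135) = 340.5000
perturbation bound = 340.5000·1/632 = 0.5388
solve Ax = b  →  x = [-74.3758 21.3773]
‖b‖₂ = 5.0000 and ‖x‖₂ = 77.3870
with δb = [0.0063 0.0047], A·Δx = δb → ‖Δx‖ = 0.2041
relative error = 0.0026
so the bound overstates the realised error by a factor of ≈ 204.3016 (computed from the unrounded values)


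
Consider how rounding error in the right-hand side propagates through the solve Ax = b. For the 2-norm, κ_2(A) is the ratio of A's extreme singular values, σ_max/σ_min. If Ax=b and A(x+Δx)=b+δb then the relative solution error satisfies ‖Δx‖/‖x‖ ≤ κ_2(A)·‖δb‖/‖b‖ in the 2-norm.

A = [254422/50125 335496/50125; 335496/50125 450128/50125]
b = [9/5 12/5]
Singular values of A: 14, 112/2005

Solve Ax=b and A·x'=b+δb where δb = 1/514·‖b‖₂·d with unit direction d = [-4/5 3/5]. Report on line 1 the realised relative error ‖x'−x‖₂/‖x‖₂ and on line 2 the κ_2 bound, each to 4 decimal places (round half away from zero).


0.4876
0.4876

from the listed singular values, σ₁ = 14, σ_n = 112/2005
κ = σ_max/σ_min = 14/(112/2005) = 250.6250
worst-case relative error ≤ 250.6250 × 1/514 = 0.4876
solve Ax = b  →  x = [0.1286 0.1714]
‖b‖₂ = 3.0000 and ‖x‖₂ = 0.2143
with δb = [-0.0047 0.0035], A·Δx = δb → ‖Δx‖ = 0.1045
relative error = 0.4876
realised/bound = 1 exactly: the bound is attained for this b and d


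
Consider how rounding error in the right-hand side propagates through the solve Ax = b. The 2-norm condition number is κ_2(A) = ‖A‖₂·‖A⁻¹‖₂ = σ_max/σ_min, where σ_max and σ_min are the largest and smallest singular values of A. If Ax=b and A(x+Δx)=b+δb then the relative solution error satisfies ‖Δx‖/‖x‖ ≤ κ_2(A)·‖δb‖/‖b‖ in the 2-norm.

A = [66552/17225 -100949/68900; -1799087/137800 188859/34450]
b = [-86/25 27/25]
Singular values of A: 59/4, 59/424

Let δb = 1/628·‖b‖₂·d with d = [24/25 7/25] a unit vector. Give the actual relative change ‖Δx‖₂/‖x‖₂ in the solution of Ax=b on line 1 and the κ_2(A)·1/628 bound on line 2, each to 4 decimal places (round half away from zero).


from the listed singular values, σ₁ = 59/4, σ_n = 59/424
condition number: (59/4) ÷ (59/424) = 106.0000
κ_2(A)·‖δb‖/‖b‖ = 0.1688
solve Ax = b  →  x = [-8.4172 -19.8488]
2-norm of b is 3.6056; of x, 21.5597
Δx = A⁻¹·δb where δb = 1/628·3.6056·d; ‖Δx‖ = 0.0413
relative error = 0.0019
tightness: 0.0019 against a bound of 0.1688 (unrounded ratio ≈ 0.0113)

0.0019
0.1688


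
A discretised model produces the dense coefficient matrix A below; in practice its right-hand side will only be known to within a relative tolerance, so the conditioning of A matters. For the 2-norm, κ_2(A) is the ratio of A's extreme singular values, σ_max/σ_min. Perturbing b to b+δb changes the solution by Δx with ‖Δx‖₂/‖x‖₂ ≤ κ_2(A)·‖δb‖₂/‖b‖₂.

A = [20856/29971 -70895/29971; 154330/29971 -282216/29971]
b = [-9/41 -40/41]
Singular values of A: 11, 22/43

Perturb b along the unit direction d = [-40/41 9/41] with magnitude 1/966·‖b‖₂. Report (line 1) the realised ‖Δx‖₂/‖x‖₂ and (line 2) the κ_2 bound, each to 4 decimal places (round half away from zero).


σ_max = 11, σ_min = 22/43
κ_2(A) = 11 / (22/43) = 21.5000
perturbation bound = 21.5000·1/966 = 0.0223
solve Ax = b  →  x = [-0.0428 0.0802]
2-norm of b is 1.0000; of x, 0.0909
Δx = A⁻¹·δb where δb = 1/966·1.0000·d; ‖Δx‖ = 0.0020
relative error = 0.0223
realised/bound = 1 exactly: the bound is attained for this b and d

0.0223
0.0223


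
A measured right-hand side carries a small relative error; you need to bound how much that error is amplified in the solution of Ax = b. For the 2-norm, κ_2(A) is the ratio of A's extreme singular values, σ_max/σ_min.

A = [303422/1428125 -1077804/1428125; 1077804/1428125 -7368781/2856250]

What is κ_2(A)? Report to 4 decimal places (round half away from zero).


365.6000

M = AᵀA = [2005962196/3263265625 -6876928422/3263265625; -6876928422/3263265625 94312926841/13053062500]. tr(M)=163738841/20884900, det(M)=2401/5221225
λ_max, λ_min = (163738841/20884900 ± √26809605737704881/436179048010000)/2 = 196/25, 49/835396
κ = σ_max/σ_min = (14/5)/(7/914) = 365.6000
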